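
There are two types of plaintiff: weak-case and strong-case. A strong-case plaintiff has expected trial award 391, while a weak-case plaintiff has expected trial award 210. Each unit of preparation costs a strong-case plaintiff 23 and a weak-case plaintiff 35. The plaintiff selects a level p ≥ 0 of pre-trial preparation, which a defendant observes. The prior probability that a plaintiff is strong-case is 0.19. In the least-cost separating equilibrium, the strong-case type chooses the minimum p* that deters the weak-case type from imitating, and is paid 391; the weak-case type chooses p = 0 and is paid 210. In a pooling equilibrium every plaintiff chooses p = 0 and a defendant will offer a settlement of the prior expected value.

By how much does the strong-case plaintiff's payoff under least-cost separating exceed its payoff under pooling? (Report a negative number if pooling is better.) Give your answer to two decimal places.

27.67

Least-cost separating signal: p* solves 210 = 391 − 35·p*, so p* = (391 − 210)/35 ≈ 5.1714.
Strong-case type's separating payoff: 391 − 23 × p* = 391 − 23 × (391 − 210)/35 = 391 − 4163/35 ≈ 272.0571.
Pooling payoff: 0.19 × 391 + 0.81 × 210 = 244.39.
Difference: 272.0571 − 244.39 = 27.6671, i.e. 27.67 to two decimal places.
The strong-case type prefers to separate.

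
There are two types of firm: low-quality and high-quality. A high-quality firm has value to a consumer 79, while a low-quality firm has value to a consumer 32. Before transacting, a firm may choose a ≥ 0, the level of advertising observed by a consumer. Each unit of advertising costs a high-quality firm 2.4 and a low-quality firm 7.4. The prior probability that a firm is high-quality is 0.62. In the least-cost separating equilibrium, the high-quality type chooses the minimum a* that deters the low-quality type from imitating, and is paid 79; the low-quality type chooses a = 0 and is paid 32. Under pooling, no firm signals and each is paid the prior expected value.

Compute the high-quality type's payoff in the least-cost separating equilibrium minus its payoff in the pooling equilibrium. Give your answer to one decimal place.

Least-cost separating signal: a* solves 32 = 79 − 7.4·a*, so a* = (79 − 32)/7.4 ≈ 6.3514.
High-quality type's separating payoff: 79 − 2.4 × a* = 79 − 2.4 × (79 − 32)/7.4 = 79 − 112.8/7.4 ≈ 63.757.
Pooling payoff: 0.62 × 79 + 0.38 × 32 = 61.14.
Difference: 63.757 − 61.14 = 2.617, i.e. 2.6 to one decimal place.
The high-quality type prefers to separate.

2.6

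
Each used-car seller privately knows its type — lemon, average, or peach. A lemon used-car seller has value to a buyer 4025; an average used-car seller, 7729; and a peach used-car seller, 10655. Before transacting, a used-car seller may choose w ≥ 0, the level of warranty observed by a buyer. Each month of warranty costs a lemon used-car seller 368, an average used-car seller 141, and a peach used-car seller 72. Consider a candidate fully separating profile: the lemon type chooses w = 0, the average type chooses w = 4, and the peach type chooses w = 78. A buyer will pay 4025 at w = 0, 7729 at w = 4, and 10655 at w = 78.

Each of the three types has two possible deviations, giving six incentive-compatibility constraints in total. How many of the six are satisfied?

4

Average (own payoff 7729 − 141×4 = 7165): to w=0 gives 4025 → no gain ✓; to w=78 gives 10655 − 141×78 = -343 → no gain ✓.
Lemon (own payoff 4025): to w=4 gives 7729 − 368×4 = 6257 → profitable ✗; to w=78 gives 10655 − 368×78 = -18049 → no gain ✓.
Peach (own payoff 10655 − 72×78 = 5039): to w=0 gives 4025 → no gain ✓; to w=4 gives 7729 − 72×4 = 7441 → profitable ✗.
4 of the 6 constraints hold; not an equilibrium.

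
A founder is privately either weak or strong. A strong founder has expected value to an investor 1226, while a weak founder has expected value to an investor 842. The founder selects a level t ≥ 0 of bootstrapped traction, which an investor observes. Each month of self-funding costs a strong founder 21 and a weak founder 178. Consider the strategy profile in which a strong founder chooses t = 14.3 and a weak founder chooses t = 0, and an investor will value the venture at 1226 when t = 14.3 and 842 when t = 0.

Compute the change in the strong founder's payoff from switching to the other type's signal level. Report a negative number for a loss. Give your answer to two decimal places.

Playing t = 14.3 the strong founder receives 1226 − 21 × 14.3 = 925.7.
Deviating to t = 0 yields 842 instead.
Gain from deviating: 842 − 925.7 = -83.70.
The gain is negative, so the strong type's incentive-compatibility constraint is satisfied.

-83.70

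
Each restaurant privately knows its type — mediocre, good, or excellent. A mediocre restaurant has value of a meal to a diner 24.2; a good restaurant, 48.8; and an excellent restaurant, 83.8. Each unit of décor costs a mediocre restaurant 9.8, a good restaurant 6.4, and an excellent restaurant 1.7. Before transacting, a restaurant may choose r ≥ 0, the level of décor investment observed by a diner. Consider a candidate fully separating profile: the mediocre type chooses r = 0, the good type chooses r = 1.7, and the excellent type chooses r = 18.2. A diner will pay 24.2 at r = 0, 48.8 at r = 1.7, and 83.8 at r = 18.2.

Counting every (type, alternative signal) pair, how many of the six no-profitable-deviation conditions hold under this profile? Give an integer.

Good (own payoff 48.8 − 6.4×1.7 = 37.92): to r=0 gives 24.2 → no gain ✓; to r=18.2 gives 83.8 − 6.4×18.2 = -32.68 → no gain ✓.
Mediocre (own payoff 24.2): to r=1.7 gives 48.8 − 9.8×1.7 = 32.14 → profitable ✗; to r=18.2 gives 83.8 − 9.8×18.2 = -94.56 → no gain ✓.
Excellent (own payoff 83.8 − 1.7×18.2 = 52.86): to r=0 gives 24.2 → no gain ✓; to r=1.7 gives 48.8 − 1.7×1.7 = 45.91 → no gain ✓.
5 of the 6 constraints hold; not an equilibrium.

5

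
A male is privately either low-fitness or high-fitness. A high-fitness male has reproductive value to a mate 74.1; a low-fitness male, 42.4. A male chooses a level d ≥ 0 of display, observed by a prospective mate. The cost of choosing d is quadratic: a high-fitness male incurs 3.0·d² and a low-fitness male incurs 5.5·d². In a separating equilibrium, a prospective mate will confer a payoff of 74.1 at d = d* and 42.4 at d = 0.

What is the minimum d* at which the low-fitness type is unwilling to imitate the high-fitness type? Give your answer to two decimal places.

The low-fitness type at d = 0 receives 42.4; imitating at d* yields 74.1 − 5.5·d*².
Indifference: 42.4 = 74.1 − 5.5·d*², so d*² = (74.1 − 42.4) / 5.5 ≈ 5.7636.
d* = √5.7636 ≈ 2.40.

2.40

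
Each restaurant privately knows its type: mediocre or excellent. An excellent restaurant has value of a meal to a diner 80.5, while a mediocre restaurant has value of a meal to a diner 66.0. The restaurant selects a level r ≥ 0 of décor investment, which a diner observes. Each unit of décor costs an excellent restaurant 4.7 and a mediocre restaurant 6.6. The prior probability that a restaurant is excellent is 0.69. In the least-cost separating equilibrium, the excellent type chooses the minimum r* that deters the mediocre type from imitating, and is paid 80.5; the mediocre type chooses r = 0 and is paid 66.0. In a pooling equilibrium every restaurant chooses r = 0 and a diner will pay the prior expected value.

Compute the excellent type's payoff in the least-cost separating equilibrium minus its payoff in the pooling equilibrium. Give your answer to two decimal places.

Least-cost separating signal: r* solves 66.0 = 80.5 − 6.6·r*, so r* = (80.5 − 66.0)/6.6 ≈ 2.1970.
Excellent type's separating payoff: 80.5 − 4.7 × r* = 80.5 − 4.7 × (80.5 − 66.0)/6.6 = 80.5 − 68.15/6.6 ≈ 70.1742.
Pooling payoff: 0.69 × 80.5 + 0.31 × 66.0 = 76.005.
Difference: 70.1742 − 76.005 = -5.8308, i.e. -5.83 to two decimal places.
The excellent type would prefer the pooling outcome.

-5.83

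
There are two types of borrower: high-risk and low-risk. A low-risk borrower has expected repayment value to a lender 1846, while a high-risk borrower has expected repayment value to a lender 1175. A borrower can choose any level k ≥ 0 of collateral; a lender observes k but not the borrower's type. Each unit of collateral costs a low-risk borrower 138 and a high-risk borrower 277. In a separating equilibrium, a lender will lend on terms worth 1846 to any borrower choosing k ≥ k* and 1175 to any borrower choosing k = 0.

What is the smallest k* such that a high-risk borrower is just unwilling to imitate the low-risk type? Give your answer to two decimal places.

2.42

A high-risk borrower choosing k = 0 receives 1175.
Imitating at k* instead would pay 1846 at cost 277·k*, netting 1846 − 277·k*.
Indifference: 1175 = 1846 − 277·k*, so k* = (1846 − 1175) / 277 ≈ 2.42.
This is the high-risk type's binding incentive-compatibility constraint; any k ≥ 2.42 sustains separation on that side.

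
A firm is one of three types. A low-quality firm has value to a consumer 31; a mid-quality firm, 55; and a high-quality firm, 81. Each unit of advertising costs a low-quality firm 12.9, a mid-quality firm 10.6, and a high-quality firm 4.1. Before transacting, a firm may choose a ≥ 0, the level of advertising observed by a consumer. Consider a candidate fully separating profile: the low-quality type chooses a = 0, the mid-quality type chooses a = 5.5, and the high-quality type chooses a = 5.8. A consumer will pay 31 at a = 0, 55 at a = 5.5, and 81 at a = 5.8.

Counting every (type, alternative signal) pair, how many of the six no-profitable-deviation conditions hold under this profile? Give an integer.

Low-quality (own payoff 31): to a=5.5 gives 55 − 12.9×5.5 = -15.95 → no gain ✓; to a=5.8 gives 81 − 12.9×5.8 = 6.18 → no gain ✓.
High-quality (own payoff 81 − 4.1×5.8 = 57.22): to a=0 gives 31 → no gain ✓; to a=5.5 gives 55 − 4.1×5.5 = 32.45 → no gain ✓.
Mid-quality (own payoff 55 − 10.6×5.5 = -3.3): to a=0 gives 31 → profitable ✗; to a=5.8 gives 81 − 10.6×5.8 = 19.52 → profitable ✗.
4 of the 6 constraints hold; not an equilibrium.

4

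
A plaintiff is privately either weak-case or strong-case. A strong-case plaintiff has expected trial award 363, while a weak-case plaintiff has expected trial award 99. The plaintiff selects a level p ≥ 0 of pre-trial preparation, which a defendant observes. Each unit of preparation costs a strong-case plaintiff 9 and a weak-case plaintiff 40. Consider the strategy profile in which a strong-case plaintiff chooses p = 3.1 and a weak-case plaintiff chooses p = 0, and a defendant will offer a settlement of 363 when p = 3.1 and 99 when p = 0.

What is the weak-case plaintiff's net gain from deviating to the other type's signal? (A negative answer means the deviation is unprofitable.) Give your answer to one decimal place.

Playing p = 0 the weak-case plaintiff receives 99.
Deviating to p = 3.1 brings payment 363 at cost 40 × 3.1 = 124, netting 239.
Gain from deviating: 239 − 99 = 140.0.
The gain is positive, so the weak-case type's incentive-compatibility constraint is violated — this profile is not a separating equilibrium.

140.0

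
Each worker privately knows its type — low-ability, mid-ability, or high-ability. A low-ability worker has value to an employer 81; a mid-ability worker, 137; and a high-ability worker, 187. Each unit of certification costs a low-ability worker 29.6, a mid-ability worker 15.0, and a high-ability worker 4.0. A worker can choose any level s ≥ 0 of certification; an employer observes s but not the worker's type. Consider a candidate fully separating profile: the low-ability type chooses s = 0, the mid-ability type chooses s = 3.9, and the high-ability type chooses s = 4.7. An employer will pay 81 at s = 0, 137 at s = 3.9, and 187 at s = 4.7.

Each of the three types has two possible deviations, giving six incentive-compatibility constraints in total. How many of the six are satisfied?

Low-ability (own payoff 81): to s=3.9 gives 137 − 29.6×3.9 = 21.56 → no gain ✓; to s=4.7 gives 187 − 29.6×4.7 = 47.88 → no gain ✓.
Mid-ability (own payoff 137 − 15.0×3.9 = 78.5): to s=0 gives 81 → profitable ✗; to s=4.7 gives 187 − 15.0×4.7 = 116.5 → profitable ✗.
High-ability (own payoff 187 − 4.0×4.7 = 168.2): to s=0 gives 81 → no gain ✓; to s=3.9 gives 137 − 4.0×3.9 = 121.4 → no gain ✓.
4 of the 6 constraints hold; not an equilibrium.

4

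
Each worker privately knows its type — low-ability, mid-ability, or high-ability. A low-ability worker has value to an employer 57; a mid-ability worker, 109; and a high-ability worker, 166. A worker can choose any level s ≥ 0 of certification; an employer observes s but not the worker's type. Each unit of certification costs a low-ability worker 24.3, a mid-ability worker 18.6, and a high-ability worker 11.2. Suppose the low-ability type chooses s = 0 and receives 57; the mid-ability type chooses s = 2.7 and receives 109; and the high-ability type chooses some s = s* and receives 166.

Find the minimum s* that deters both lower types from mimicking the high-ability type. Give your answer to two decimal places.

Low-ability type (on-path payoff 57) won't mimic when 57 ≥ 166 − 24.3·s*, i.e. s* ≥ 4.49.
Mid-ability type (on-path payoff 109 − 18.6×2.7 = 58.78) won't mimic when 58.78 ≥ 166 − 18.6·s*, i.e. s* ≥ 5.76.
Both must hold, so s* = max(4.49, 5.76) = 5.76. The mid-ability type's constraint binds.

5.76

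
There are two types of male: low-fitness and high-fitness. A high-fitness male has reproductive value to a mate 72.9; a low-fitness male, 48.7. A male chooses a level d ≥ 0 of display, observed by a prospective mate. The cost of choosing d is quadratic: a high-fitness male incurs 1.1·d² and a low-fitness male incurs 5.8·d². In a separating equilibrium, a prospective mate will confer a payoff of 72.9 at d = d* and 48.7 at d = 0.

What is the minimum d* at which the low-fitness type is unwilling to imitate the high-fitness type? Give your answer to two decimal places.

The low-fitness type at d = 0 receives 48.7; imitating at d* yields 72.9 − 5.8·d*².
Indifference: 48.7 = 72.9 − 5.8·d*², so d*² = (72.9 − 48.7) / 5.8 ≈ 4.1724.
d* = √4.1724 ≈ 2.04.

2.04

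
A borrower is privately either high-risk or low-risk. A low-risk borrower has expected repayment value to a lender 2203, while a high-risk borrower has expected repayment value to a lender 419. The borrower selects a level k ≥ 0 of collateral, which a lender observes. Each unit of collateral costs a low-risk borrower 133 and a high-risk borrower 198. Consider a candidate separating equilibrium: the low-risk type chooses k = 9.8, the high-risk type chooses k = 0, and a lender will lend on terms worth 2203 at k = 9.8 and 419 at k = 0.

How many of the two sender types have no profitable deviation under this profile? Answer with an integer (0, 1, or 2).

Low-risk type: signal → 2203 − 133 × 9.8 = 899.6; deviate to 0 → 419. IC holds (899.6 ≥ 419).
High-risk type: stay at 0 → 419; mimic → 2203 − 198 × 9.8 = 262.6. IC holds (419 ≥ 262.6).
2 of 2 constraints hold, so this is a separating equilibrium.

2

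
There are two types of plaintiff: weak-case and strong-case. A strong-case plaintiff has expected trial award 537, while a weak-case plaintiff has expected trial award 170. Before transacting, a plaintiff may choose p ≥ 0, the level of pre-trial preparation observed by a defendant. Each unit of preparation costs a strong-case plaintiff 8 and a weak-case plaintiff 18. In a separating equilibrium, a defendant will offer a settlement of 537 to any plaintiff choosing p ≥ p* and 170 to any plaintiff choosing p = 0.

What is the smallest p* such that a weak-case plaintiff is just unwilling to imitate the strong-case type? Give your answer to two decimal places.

20.39

A weak-case plaintiff choosing p = 0 receives 170.
Imitating at p* instead would pay 537 at cost 18·p*, netting 537 − 18·p*.
Indifference: 170 = 537 − 18·p*, so p* = (537 − 170) / 18 ≈ 20.39.
At p* the weak-case type's incentive constraint just binds; the strong-case type strictly prefers p* since its per-unit cost is lower.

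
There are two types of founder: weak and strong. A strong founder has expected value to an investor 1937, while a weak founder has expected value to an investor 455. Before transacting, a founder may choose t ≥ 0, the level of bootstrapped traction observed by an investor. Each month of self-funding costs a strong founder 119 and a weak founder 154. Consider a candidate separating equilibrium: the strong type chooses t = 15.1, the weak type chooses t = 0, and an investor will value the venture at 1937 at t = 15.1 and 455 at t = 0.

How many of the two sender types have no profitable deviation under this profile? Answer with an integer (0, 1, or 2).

1

Strong type: signal → 1937 − 119 × 15.1 = 140.1; deviate to 0 → 455. IC fails (140.1 < 455).
Weak type: stay at 0 → 455; mimic → 1937 − 154 × 15.1 = -388.4. IC holds (455 ≥ -388.4).
1 of 2 constraints hold, so this profile is not an equilibrium.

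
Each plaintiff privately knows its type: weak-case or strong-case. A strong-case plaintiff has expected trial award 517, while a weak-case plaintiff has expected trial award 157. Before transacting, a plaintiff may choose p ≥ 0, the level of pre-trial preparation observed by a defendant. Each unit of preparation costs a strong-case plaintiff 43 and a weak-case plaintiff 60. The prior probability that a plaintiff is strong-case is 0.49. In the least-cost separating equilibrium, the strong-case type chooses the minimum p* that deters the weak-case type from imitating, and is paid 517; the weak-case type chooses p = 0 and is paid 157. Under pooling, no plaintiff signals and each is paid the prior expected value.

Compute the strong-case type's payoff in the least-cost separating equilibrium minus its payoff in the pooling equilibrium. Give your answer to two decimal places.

-74.40

Least-cost separating signal: p* solves 157 = 517 − 60·p*, so p* = (517 − 157)/60 = 6.
Strong-case type's separating payoff: 517 − 43 × p* = 517 − 43 × (517 − 157)/60 = 517 − 15480/60 = 259.
Pooling payoff: 0.49 × 517 + 0.51 × 157 = 333.4.
Difference: 259 − 333.4 = -74.40.
The strong-case type would prefer the pooling outcome.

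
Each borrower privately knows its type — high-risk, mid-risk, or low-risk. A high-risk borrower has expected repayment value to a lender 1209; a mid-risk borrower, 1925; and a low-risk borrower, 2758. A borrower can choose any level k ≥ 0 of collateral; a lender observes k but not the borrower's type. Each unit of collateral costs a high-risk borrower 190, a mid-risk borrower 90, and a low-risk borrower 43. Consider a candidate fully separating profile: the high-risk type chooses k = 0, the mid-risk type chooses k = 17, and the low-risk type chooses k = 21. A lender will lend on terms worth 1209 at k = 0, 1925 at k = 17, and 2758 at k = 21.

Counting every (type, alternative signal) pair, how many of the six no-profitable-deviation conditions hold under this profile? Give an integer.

4

Low-risk (own payoff 2758 − 43×21 = 1855): to k=0 gives 1209 → no gain ✓; to k=17 gives 1925 − 43×17 = 1194 → no gain ✓.
Mid-risk (own payoff 1925 − 90×17 = 395): to k=0 gives 1209 → profitable ✗; to k=21 gives 2758 − 90×21 = 868 → profitable ✗.
High-risk (own payoff 1209): to k=17 gives 1925 − 190×17 = -1305 → no gain ✓; to k=21 gives 2758 − 190×21 = -1232 → no gain ✓.
4 of the 6 constraints hold; not an equilibrium.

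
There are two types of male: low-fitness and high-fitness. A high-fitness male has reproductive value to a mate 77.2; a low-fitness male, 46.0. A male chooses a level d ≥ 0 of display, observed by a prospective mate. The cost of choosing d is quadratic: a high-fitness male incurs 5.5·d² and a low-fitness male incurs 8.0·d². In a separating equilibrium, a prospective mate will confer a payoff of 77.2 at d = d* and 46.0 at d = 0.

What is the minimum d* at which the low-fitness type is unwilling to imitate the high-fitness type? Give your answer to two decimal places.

1.97

The low-fitness type at d = 0 receives 46.0; imitating at d* yields 77.2 − 8.0·d*².
Indifference: 46.0 = 77.2 − 8.0·d*², so d*² = (77.2 − 46.0) / 8.0 = 3.9.
d* = √3.9 ≈ 1.97.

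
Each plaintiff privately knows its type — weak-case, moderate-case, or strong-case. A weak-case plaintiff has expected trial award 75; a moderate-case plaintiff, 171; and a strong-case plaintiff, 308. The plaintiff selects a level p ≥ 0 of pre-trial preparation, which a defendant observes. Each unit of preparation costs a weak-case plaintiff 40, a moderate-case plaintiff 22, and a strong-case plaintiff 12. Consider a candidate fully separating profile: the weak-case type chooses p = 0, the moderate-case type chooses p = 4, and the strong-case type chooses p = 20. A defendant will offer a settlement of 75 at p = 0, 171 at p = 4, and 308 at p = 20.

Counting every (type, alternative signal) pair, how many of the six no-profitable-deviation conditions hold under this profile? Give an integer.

4

Weak-case (own payoff 75): to p=4 gives 171 − 40×4 = 11 → no gain ✓; to p=20 gives 308 − 40×20 = -492 → no gain ✓.
Strong-case (own payoff 308 − 12×20 = 68): to p=0 gives 75 → profitable ✗; to p=4 gives 171 − 12×4 = 123 → profitable ✗.
Moderate-case (own payoff 171 − 22×4 = 83): to p=0 gives 75 → no gain ✓; to p=20 gives 308 − 22×20 = -132 → no gain ✓.
4 of the 6 constraints hold; not an equilibrium.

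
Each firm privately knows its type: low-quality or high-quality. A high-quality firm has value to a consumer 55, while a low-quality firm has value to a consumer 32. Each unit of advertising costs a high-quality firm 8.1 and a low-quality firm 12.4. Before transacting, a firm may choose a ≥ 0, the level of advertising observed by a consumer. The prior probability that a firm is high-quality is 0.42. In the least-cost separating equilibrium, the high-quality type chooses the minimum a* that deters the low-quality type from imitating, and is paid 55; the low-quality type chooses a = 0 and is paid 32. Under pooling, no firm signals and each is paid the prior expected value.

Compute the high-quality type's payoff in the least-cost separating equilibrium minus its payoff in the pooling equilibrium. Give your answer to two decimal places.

Least-cost separating signal: a* solves 32 = 55 − 12.4·a*, so a* = (55 − 32)/12.4 ≈ 1.8548.
High-quality type's separating payoff: 55 − 8.1 × a* = 55 − 8.1 × (55 − 32)/12.4 = 55 − 186.3/12.4 ≈ 39.9758.
Pooling payoff: 0.42 × 55 + 0.58 × 32 = 41.66.
Difference: 39.9758 − 41.66 = -1.6842, i.e. -1.68 to two decimal places.
The high-quality type would prefer the pooling outcome.

-1.68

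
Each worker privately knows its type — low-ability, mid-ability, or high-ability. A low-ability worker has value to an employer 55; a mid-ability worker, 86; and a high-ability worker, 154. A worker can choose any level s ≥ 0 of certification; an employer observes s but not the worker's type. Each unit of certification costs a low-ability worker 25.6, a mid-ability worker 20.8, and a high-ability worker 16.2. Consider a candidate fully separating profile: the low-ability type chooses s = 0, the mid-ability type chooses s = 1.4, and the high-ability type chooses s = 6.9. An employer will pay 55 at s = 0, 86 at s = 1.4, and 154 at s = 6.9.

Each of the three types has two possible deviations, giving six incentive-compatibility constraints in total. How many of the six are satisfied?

4

Mid-ability (own payoff 86 − 20.8×1.4 = 56.88): to s=0 gives 55 → no gain ✓; to s=6.9 gives 154 − 20.8×6.9 = 10.48 → no gain ✓.
High-ability (own payoff 154 − 16.2×6.9 = 42.22): to s=0 gives 55 → profitable ✗; to s=1.4 gives 86 − 16.2×1.4 = 63.32 → profitable ✗.
Low-ability (own payoff 55): to s=1.4 gives 86 − 25.6×1.4 = 50.16 → no gain ✓; to s=6.9 gives 154 − 25.6×6.9 = -22.64 → no gain ✓.
4 of the 6 constraints hold; not an equilibrium.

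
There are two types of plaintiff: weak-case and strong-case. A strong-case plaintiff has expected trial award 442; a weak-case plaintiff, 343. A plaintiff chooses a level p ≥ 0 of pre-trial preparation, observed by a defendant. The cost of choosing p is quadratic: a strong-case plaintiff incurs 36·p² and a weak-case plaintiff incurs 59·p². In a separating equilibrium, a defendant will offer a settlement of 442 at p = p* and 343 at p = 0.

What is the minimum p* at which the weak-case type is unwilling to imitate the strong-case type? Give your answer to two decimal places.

The weak-case type at p = 0 receives 343; imitating at p* yields 442 − 59·p*².
Indifference: 343 = 442 − 59·p*², so p*² = (442 − 343) / 59 ≈ 1.6780.
p* = √1.6780 ≈ 1.30.

1.30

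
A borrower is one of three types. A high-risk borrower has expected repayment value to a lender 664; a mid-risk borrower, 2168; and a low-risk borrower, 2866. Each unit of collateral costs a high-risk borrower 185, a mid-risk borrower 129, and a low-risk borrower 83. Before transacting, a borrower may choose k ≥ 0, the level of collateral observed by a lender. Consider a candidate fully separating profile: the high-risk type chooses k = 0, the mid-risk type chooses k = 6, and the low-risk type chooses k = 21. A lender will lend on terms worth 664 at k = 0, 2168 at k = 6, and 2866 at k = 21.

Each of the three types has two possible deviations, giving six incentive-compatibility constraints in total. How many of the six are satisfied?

Low-risk (own payoff 2866 − 83×21 = 1123): to k=0 gives 664 → no gain ✓; to k=6 gives 2168 − 83×6 = 1670 → profitable ✗.
High-risk (own payoff 664): to k=6 gives 2168 − 185×6 = 1058 → profitable ✗; to k=21 gives 2866 − 185×21 = -1019 → no gain ✓.
Mid-risk (own payoff 2168 − 129×6 = 1394): to k=0 gives 664 → no gain ✓; to k=21 gives 2866 − 129×21 = 157 → no gain ✓.
4 of the 6 constraints hold; not an equilibrium.

4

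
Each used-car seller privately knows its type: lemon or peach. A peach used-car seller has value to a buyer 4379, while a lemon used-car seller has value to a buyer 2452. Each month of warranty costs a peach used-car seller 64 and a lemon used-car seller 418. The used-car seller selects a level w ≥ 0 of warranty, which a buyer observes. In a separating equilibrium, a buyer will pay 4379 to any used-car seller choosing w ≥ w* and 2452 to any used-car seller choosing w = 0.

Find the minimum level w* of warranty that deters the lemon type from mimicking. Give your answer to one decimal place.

4.6

A lemon used-car seller choosing w = 0 receives 2452.
Imitating at w* instead would pay 4379 at cost 418·w*, netting 4379 − 418·w*.
Indifference: 2452 = 4379 − 418·w*, so w* = (4379 − 2452) / 418 ≈ 4.6.
This is the lemon type's binding incentive-compatibility constraint; any w ≥ 4.6 sustains separation on that side.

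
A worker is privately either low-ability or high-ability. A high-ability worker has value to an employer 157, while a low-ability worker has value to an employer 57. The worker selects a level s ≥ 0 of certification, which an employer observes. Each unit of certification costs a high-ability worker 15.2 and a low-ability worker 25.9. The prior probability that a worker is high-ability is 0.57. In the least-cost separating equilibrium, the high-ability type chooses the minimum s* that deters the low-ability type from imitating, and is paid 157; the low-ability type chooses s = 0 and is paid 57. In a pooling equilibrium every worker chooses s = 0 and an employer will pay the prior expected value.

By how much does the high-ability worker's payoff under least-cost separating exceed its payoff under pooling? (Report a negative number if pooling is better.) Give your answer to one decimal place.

-15.7

Least-cost separating signal: s* solves 57 = 157 − 25.9·s*, so s* = (157 − 57)/25.9 ≈ 3.8610.
High-ability type's separating payoff: 157 − 15.2 × s* = 157 − 15.2 × (157 − 57)/25.9 = 157 − 1520/25.9 ≈ 98.313.
Pooling payoff: 0.57 × 157 + 0.43 × 57 = 114.
Difference: 98.313 − 114 = -15.687, i.e. -15.7 to one decimal place.
The high-ability type would prefer the pooling outcome.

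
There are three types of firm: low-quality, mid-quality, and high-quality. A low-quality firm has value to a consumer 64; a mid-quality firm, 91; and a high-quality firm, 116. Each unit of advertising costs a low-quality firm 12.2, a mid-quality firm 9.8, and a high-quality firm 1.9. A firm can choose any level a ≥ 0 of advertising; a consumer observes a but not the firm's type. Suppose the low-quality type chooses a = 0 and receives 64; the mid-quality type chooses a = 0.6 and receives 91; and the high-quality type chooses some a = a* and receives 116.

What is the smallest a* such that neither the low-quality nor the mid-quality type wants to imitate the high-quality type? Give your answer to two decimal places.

Low-quality type (on-path payoff 64) won't mimic when 64 ≥ 116 − 12.2·a*, i.e. a* ≥ 4.26.
Mid-quality type (on-path payoff 91 − 9.8×0.6 = 85.12) won't mimic when 85.12 ≥ 116 − 9.8·a*, i.e. a* ≥ 3.15.
Both must hold, so a* = max(4.26, 3.15) = 4.26. The low-quality type's constraint binds.

4.26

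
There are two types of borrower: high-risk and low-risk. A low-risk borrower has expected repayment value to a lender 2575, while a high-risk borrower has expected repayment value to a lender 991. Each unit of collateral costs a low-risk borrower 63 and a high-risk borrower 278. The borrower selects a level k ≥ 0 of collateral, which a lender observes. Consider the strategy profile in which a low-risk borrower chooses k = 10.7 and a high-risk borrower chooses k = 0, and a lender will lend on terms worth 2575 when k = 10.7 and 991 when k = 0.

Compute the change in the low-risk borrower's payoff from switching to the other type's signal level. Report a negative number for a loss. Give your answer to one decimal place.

-909.9

Playing k = 10.7 the low-risk borrower receives 2575 − 63 × 10.7 = 1900.9.
Deviating to k = 0 yields 991 instead.
Gain from deviating: 991 − 1900.9 = -909.9.
The gain is negative, so the low-risk type's incentive-compatibility constraint is satisfied.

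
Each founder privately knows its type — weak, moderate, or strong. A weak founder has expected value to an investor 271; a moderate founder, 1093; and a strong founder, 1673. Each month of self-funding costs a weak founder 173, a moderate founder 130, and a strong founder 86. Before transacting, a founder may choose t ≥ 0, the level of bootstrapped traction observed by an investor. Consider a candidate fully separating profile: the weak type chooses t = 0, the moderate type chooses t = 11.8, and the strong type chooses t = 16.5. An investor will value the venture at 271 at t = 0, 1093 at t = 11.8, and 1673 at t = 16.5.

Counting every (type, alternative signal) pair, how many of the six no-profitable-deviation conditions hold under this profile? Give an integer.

Strong (own payoff 1673 − 86×16.5 = 254): to t=0 gives 271 → profitable ✗; to t=11.8 gives 1093 − 86×11.8 = 78.2 → no gain ✓.
Weak (own payoff 271): to t=11.8 gives 1093 − 173×11.8 = -948.4 → no gain ✓; to t=16.5 gives 1673 − 173×16.5 = -1181.5 → no gain ✓.
Moderate (own payoff 1093 − 130×11.8 = -441): to t=0 gives 271 → profitable ✗; to t=16.5 gives 1673 − 130×16.5 = -472 → no gain ✓.
4 of the 6 constraints hold; not an equilibrium.

4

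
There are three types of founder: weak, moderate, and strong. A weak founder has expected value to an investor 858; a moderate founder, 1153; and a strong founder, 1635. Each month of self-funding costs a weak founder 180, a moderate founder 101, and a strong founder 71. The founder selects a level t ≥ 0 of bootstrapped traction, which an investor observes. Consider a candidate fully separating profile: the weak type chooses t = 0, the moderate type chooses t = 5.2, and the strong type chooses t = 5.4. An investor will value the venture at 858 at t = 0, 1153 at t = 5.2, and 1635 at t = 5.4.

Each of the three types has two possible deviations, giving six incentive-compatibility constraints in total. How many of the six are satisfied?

4

Weak (own payoff 858): to t=5.2 gives 1153 − 180×5.2 = 217 → no gain ✓; to t=5.4 gives 1635 − 180×5.4 = 663 → no gain ✓.
Moderate (own payoff 1153 − 101×5.2 = 627.8): to t=0 gives 858 → profitable ✗; to t=5.4 gives 1635 − 101×5.4 = 1089.6 → profitable ✗.
Strong (own payoff 1635 − 71×5.4 = 1251.6): to t=0 gives 858 → no gain ✓; to t=5.2 gives 1153 − 71×5.2 = 783.8 → no gain ✓.
4 of the 6 constraints hold; not an equilibrium.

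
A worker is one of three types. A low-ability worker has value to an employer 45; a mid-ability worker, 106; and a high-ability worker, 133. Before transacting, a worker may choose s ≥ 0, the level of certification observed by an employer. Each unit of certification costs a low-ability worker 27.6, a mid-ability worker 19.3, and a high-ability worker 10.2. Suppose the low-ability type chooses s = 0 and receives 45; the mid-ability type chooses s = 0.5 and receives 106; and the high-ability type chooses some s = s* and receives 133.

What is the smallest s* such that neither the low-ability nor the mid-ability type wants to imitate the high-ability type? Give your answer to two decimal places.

Low-ability type (on-path payoff 45) won't mimic when 45 ≥ 133 − 27.6·s*, i.e. s* ≥ 3.19.
Mid-ability type (on-path payoff 106 − 19.3×0.5 = 96.35) won't mimic when 96.35 ≥ 133 − 19.3·s*, i.e. s* ≥ 1.90.
Both must hold, so s* = max(3.19, 1.90) = 3.19. The low-ability type's constraint binds.

3.19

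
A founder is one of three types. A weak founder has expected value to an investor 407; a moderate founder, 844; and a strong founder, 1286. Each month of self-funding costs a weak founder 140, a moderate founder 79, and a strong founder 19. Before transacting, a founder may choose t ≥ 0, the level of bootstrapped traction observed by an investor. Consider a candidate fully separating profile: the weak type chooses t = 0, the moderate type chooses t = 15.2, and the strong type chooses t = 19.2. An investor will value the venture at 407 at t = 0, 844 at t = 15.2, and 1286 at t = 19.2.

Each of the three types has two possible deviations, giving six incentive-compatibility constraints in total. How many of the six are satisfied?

4

Strong (own payoff 1286 − 19×19.2 = 921.2): to t=0 gives 407 → no gain ✓; to t=15.2 gives 844 − 19×15.2 = 555.2 → no gain ✓.
Weak (own payoff 407): to t=15.2 gives 844 − 140×15.2 = -1284 → no gain ✓; to t=19.2 gives 1286 − 140×19.2 = -1402 → no gain ✓.
Moderate (own payoff 844 − 79×15.2 = -356.8): to t=0 gives 407 → profitable ✗; to t=19.2 gives 1286 − 79×19.2 = -230.8 → profitable ✗.
4 of the 6 constraints hold; not an equilibrium.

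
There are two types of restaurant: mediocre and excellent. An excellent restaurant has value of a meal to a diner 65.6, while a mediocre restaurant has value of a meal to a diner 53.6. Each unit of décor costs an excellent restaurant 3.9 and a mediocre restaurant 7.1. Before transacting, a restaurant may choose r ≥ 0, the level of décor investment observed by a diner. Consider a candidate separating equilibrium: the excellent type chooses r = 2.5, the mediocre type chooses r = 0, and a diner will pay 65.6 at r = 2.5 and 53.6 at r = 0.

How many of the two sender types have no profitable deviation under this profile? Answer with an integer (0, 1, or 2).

2

Mediocre type: stay at 0 → 53.6; mimic → 65.6 − 7.1 × 2.5 = 47.85. IC holds (53.6 ≥ 47.85).
Excellent type: signal → 65.6 − 3.9 × 2.5 = 55.85; deviate to 0 → 53.6. IC holds (55.85 ≥ 53.6).
2 of 2 constraints hold, so this is a separating equilibrium.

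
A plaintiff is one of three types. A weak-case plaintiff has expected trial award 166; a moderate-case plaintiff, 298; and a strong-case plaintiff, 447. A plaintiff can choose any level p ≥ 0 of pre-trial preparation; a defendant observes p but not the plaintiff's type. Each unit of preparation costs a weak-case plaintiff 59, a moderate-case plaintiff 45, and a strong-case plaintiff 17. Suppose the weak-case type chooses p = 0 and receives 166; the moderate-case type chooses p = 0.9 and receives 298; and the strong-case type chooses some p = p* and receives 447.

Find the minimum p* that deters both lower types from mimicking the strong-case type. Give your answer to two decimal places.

4.76

Moderate-case type (on-path payoff 298 − 45×0.9 = 257.5) won't mimic when 257.5 ≥ 447 − 45·p*, i.e. p* ≥ 4.21.
Weak-case type (on-path payoff 166) won't mimic when 166 ≥ 447 − 59·p*, i.e. p* ≥ 4.76.
Both must hold, so p* = max(4.76, 4.21) = 4.76. The weak-case type's constraint binds.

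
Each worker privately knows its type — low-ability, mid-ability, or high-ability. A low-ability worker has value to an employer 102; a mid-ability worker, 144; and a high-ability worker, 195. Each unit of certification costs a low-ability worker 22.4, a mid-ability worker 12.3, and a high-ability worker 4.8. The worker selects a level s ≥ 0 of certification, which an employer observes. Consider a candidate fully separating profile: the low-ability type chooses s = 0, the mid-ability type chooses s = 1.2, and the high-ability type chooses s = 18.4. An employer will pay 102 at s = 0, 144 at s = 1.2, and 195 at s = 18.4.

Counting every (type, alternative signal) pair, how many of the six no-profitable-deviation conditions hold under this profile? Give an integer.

4

High-ability (own payoff 195 − 4.8×18.4 = 106.68): to s=0 gives 102 → no gain ✓; to s=1.2 gives 144 − 4.8×1.2 = 138.24 → profitable ✗.
Low-ability (own payoff 102): to s=1.2 gives 144 − 22.4×1.2 = 117.12 → profitable ✗; to s=18.4 gives 195 − 22.4×18.4 = -217.16 → no gain ✓.
Mid-ability (own payoff 144 − 12.3×1.2 = 129.24): to s=0 gives 102 → no gain ✓; to s=18.4 gives 195 − 12.3×18.4 = -31.32 → no gain ✓.
4 of the 6 constraints hold; not an equilibrium.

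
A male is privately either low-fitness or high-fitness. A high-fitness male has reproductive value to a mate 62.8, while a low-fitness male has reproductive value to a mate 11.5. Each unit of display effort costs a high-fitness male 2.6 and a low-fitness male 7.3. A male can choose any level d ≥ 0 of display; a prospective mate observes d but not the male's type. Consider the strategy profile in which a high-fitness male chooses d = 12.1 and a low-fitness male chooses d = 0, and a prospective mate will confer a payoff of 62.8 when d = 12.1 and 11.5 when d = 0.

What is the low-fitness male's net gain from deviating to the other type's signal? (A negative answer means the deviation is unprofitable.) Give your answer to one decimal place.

Playing d = 0 the low-fitness male receives 11.5.
Deviating to d = 12.1 brings payment 62.8 at cost 7.3 × 12.1 = 88.33, netting -25.53.
Gain from deviating: -25.53 − 11.5 = -37.03, i.e. -37.0 to one decimal place.
The gain is negative, so the low-fitness type's incentive-compatibility constraint is satisfied.

-37.0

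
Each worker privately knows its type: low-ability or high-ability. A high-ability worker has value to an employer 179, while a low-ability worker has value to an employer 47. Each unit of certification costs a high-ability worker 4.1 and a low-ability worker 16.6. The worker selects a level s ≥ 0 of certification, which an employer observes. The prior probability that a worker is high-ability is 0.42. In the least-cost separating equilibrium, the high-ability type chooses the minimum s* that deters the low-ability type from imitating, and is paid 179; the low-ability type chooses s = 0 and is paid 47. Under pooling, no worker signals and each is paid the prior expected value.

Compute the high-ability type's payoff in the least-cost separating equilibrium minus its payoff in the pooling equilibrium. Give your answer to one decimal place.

Least-cost separating signal: s* solves 47 = 179 − 16.6·s*, so s* = (179 − 47)/16.6 ≈ 7.9518.
High-ability type's separating payoff: 179 − 4.1 × s* = 179 − 4.1 × (179 − 47)/16.6 = 179 − 541.2/16.6 ≈ 146.398.
Pooling payoff: 0.42 × 179 + 0.58 × 47 = 102.44.
Difference: 146.398 − 102.44 = 43.958, i.e. 44.0 to one decimal place.
The high-ability type prefers to separate.

44.0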